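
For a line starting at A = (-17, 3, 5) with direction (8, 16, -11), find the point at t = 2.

P(t) = A + t·d
  = (-17 + 8·2, 3 + 16·2, 5 + (-11)·2)
  = (-17 + 16, 3 + 32, 5 - 22)
  = (-1, 35, -17)

(-1, 35, -17)


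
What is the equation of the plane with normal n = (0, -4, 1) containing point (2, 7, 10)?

The plane through P with normal n = (a, b, c) satisfies n·(r - P) = 0,
i.e. ax + by + cz = a·x₀ + b·y₀ + c·z₀.
d = 0·2 + (-4)·7 + 1·10
  = 0 - 28 + 10
  = -18
Equation: -4y + z = -18

-4y + z = -18


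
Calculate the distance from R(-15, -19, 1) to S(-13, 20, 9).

d = √[(x₂-x₁)² + (y₂-y₁)² + (z₂-z₁)²]
  = √[2² + 39² + 8²]
  = √[4 + 1521 + 64]
  = √1589
  ≈ 39.86

39.86


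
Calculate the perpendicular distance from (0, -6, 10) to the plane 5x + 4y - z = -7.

distance = |a·x₀ + b·y₀ + c·z₀ - d| / √(a² + b² + c²)
  = |5·0 + 4·(-6) + (-1)·10 - (-7)| / √(5² + 4² + (-1)²)
  = |0 - 24 - 10 + 7| / √(25 + 16 + 1)
  = |-27| / √42
  = 27 / 6.481
  ≈ 4.166

4.166


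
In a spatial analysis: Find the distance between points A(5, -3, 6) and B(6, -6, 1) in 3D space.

d = √[(x₂-x₁)² + (y₂-y₁)² + (z₂-z₁)²]
  = √[1² + (-3)² + (-5)²]
  = √[1 + 9 + 25]
  = √35
  ≈ 5.916

5.916


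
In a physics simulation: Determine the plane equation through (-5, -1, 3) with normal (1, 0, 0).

The plane through P with normal n = (a, b, c) satisfies n·(r - P) = 0,
i.e. ax + by + cz = a·x₀ + b·y₀ + c·z₀.
d = 1·(-5) + 0·(-1) + 0·3
  = -5 + 0 + 0
  = -5
Equation: x = -5

x = -5


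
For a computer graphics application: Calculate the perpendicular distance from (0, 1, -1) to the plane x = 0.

distance = |a·x₀ + b·y₀ + c·z₀ - d| / √(a² + b² + c²)
  = |1·0 + 0·1 + 0·(-1) - 0| / √(1² + 0² + 0²)
  = |0 + 0 + 0 + 0| / √(1 + 0 + 0)
  = |0| / √1
  = 0 / 1
  ≈ 0

0


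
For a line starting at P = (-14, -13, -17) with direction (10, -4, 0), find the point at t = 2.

P(t) = P + t·d
  = (-14 + 10·2, -13 + (-4)·2, -17 + 0·2)
  = (-14 + 20, -13 - 8, -17 + 0)
  = (6, -21, -17)

(6, -21, -17)


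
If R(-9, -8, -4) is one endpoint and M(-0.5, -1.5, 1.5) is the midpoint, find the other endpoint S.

S = 2M - R
  = (2·(-0.5) - (-9), 2·(-1.5) - (-8), 2·1.5 - (-4))
  = (-1 + 9, -3 + 8, 3 + 4)
  = (8, 5, 7)

(8, 5, 7)


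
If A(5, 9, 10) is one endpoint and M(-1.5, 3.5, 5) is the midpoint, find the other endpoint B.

B = 2M - A
  = (2·(-1.5) - 5, 2·3.5 - 9, 2·5 - 10)
  = (-3 - 5, 7 - 9, 10 - 10)
  = (-8, -2, 0)

(-8, -2, 0)


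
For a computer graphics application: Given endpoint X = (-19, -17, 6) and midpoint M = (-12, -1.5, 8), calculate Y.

Y = 2M - X
  = (2·(-12) - (-19), 2·(-1.5) - (-17), 2·8 - 6)
  = (-24 + 19, -3 + 17, 16 - 6)
  = (-5, 14, 10)

(-5, 14, 10)


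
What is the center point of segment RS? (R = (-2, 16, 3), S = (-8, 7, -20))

M = ((x₁+x₂)/2, (y₁+y₂)/2, (z₁+z₂)/2)
  = ((-2 - 8)/2, (16 + 7)/2, (3 - 20)/2)
  = (-10/2, 23/2, -17/2)
  = (-5, 11.5, -8.5)

(-5, 11.5, -8.5)


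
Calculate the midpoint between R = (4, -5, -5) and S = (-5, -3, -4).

M = ((x₁+x₂)/2, (y₁+y₂)/2, (z₁+z₂)/2)
  = ((4 - 5)/2, (-5 - 3)/2, (-5 - 4)/2)
  = (-1/2, -8/2, -9/2)
  = (-0.5, -4, -4.5)

(-0.5, -4, -4.5)


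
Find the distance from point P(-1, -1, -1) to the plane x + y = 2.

distance = |a·x₀ + b·y₀ + c·z₀ - d| / √(a² + b² + c²)
  = |1·(-1) + 1·(-1) + 0·(-1) - 2| / √(1² + 1² + 0²)
  = |-1 - 1 + 0 - 2| / √(1 + 1 + 0)
  = |-4| / √2
  = 4 / 1.414
  ≈ 2.828

2.828


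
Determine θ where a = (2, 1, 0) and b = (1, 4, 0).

a·b = 2·1 + 1·4 + 0·0 = 2 + 4 + 0 = 6
|a| = √(2² + 1² + 0²) = √5 ≈ 2.236
|b| = √(1² + 4² + 0²) = √17 ≈ 4.123
cos θ = (a·b)/(|a||b|) = 6/(2.236·4.123) ≈ 0.6508
θ = arccos(0.6508) ≈ 49.4°

49.4°


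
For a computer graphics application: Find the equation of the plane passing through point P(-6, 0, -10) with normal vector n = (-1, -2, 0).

The plane through P with normal n = (a, b, c) satisfies n·(r - P) = 0,
i.e. ax + by + cz = a·x₀ + b·y₀ + c·z₀.
d = (-1)·(-6) + (-2)·0 + 0·(-10)
  = 6 + 0 + 0
  = 6
Equation: -x - 2y = 6

-x - 2y = 6


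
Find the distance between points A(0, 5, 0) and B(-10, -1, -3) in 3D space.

d = √[(x₂-x₁)² + (y₂-y₁)² + (z₂-z₁)²]
  = √[(-10)² + (-6)² + (-3)²]
  = √[100 + 36 + 9]
  = √145
  ≈ 12.04

12.04


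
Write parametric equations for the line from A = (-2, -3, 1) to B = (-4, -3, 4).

Direction vector d = B - A = (-4 + 2, -3 + 3, 4 - 1) = (-2, 0, 3)
Parametric form r = A + t·d:
x = -2 - 2t, y = -3, z = 1 + 3t

x = -2 - 2t, y = -3, z = 1 + 3t


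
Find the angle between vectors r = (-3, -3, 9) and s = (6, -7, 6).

r·s = (-3)·6 + (-3)·(-7) + 9·6 = -18 + 21 + 54 = 57
|r| = √((-3)² + (-3)² + 9²) = √99 ≈ 9.95
|s| = √(6² + (-7)² + 6²) = √121 ≈ 11
cos θ = (r·s)/(|r||s|) = 57/(9.95·11) ≈ 0.5208
θ = arccos(0.5208) ≈ 58.61°

58.61°


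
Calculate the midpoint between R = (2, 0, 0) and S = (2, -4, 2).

M = ((x₁+x₂)/2, (y₁+y₂)/2, (z₁+z₂)/2)
  = ((2 + 2)/2, (0 - 4)/2, (0 + 2)/2)
  = (4/2, -4/2, 2/2)
  = (2, -2, 1)

(2, -2, 1)


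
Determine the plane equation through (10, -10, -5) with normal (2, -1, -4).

The plane through P with normal n = (a, b, c) satisfies n·(r - P) = 0,
i.e. ax + by + cz = a·x₀ + b·y₀ + c·z₀.
d = 2·10 + (-1)·(-10) + (-4)·(-5)
  = 20 + 10 + 20
  = 50
Equation: 2x - y - 4z = 50

2x - y - 4z = 50


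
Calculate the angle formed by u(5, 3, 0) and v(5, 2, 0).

u·v = 5·5 + 3·2 + 0·0 = 25 + 6 + 0 = 31
|u| = √(5² + 3² + 0²) = √34 ≈ 5.831
|v| = √(5² + 2² + 0²) = √29 ≈ 5.385
cos θ = (u·v)/(|u||v|) = 31/(5.831·5.385) ≈ 0.9872
θ = arccos(0.9872) ≈ 9.162°

9.162°


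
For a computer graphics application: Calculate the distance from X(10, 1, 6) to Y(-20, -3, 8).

d = √[(x₂-x₁)² + (y₂-y₁)² + (z₂-z₁)²]
  = √[(-30)² + (-4)² + 2²]
  = √[900 + 16 + 4]
  = √920
  ≈ 30.33

30.33


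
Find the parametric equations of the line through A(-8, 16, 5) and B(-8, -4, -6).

Direction vector d = B - A = (-8 + 8, -4 - 16, -6 - 5) = (0, -20, -11)
Parametric form r = A + t·d:
x = -8, y = 16 - 20t, z = 5 - 11t

x = -8, y = 16 - 20t, z = 5 - 11t


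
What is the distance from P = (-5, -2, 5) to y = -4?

distance = |a·x₀ + b·y₀ + c·z₀ - d| / √(a² + b² + c²)
  = |0·(-5) + 1·(-2) + 0·5 - (-4)| / √(0² + 1² + 0²)
  = |0 - 2 + 0 + 4| / √(0 + 1 + 0)
  = |2| / √1
  = 2 / 1
  ≈ 2

2


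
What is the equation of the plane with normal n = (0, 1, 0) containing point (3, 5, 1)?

The plane through P with normal n = (a, b, c) satisfies n·(r - P) = 0,
i.e. ax + by + cz = a·x₀ + b·y₀ + c·z₀.
d = 0·3 + 1·5 + 0·1
  = 0 + 5 + 0
  = 5
Equation: y = 5

y = 5


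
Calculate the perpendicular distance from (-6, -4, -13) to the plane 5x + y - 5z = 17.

distance = |a·x₀ + b·y₀ + c·z₀ - d| / √(a² + b² + c²)
  = |5·(-6) + 1·(-4) + (-5)·(-13) - 17| / √(5² + 1² + (-5)²)
  = |-30 - 4 + 65 - 17| / √(25 + 1 + 25)
  = |14| / √51
  = 14 / 7.141
  ≈ 1.96

1.96


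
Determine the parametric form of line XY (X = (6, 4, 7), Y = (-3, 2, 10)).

Direction vector d = Y - X = (-3 - 6, 2 - 4, 10 - 7) = (-9, -2, 3)
Parametric form r = X + t·d:
x = 6 - 9t, y = 4 - 2t, z = 7 + 3t

x = 6 - 9t, y = 4 - 2t, z = 7 + 3t


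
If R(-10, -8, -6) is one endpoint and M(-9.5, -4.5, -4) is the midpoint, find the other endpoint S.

S = 2M - R
  = (2·(-9.5) - (-10), 2·(-4.5) - (-8), 2·(-4) - (-6))
  = (-19 + 10, -9 + 8, -8 + 6)
  = (-9, -1, -2)

(-9, -1, -2)


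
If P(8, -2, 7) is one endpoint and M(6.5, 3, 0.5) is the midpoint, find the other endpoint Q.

Q = 2M - P
  = (2·6.5 - 8, 2·3 - (-2), 2·0.5 - 7)
  = (13 - 8, 6 + 2, 1 - 7)
  = (5, 8, -6)

(5, 8, -6)


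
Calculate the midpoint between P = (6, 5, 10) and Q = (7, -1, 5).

M = ((x₁+x₂)/2, (y₁+y₂)/2, (z₁+z₂)/2)
  = ((6 + 7)/2, (5 - 1)/2, (10 + 5)/2)
  = (13/2, 4/2, 15/2)
  = (6.5, 2, 7.5)

(6.5, 2, 7.5)


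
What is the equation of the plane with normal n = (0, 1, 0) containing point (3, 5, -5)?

The plane through P with normal n = (a, b, c) satisfies n·(r - P) = 0,
i.e. ax + by + cz = a·x₀ + b·y₀ + c·z₀.
d = 0·3 + 1·5 + 0·(-5)
  = 0 + 5 + 0
  = 5
Equation: y = 5

y = 5


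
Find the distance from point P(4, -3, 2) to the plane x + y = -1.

distance = |a·x₀ + b·y₀ + c·z₀ - d| / √(a² + b² + c²)
  = |1·4 + 1·(-3) + 0·2 - (-1)| / √(1² + 1² + 0²)
  = |4 - 3 + 0 + 1| / √(1 + 1 + 0)
  = |2| / √2
  = 2 / 1.414
  ≈ 1.414

1.414


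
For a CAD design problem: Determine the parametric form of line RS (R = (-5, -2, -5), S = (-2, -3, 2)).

Direction vector d = S - R = (-2 + 5, -3 + 2, 2 + 5) = (3, -1, 7)
Parametric form r = R + t·d:
x = -5 + 3t, y = -2 - t, z = -5 + 7t

x = -5 + 3t, y = -2 - t, z = -5 + 7t


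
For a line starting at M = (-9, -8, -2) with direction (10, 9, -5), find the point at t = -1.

P(t) = M + t·d
  = (-9 + 10·(-1), -8 + 9·(-1), -2 + (-5)·(-1))
  = (-9 - 10, -8 - 9, -2 + 5)
  = (-19, -17, 3)

(-19, -17, 3)


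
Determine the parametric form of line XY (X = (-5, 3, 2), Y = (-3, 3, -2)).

Direction vector d = Y - X = (-3 + 5, 3 - 3, -2 - 2) = (2, 0, -4)
Parametric form r = X + t·d:
x = -5 + 2t, y = 3, z = 2 - 4t

x = -5 + 2t, y = 3, z = 2 - 4t


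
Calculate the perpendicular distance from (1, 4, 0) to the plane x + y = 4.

distance = |a·x₀ + b·y₀ + c·z₀ - d| / √(a² + b² + c²)
  = |1·1 + 1·4 + 0·0 - 4| / √(1² + 1² + 0²)
  = |1 + 4 + 0 - 4| / √(1 + 1 + 0)
  = |1| / √2
  = 1 / 1.414
  ≈ 0.7071

0.7071


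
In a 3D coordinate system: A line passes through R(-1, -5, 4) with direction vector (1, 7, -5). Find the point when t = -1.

P(t) = R + t·d
  = (-1 + 1·(-1), -5 + 7·(-1), 4 + (-5)·(-1))
  = (-1 - 1, -5 - 7, 4 + 5)
  = (-2, -12, 9)

(-2, -12, 9)


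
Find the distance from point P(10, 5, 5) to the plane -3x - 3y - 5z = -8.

distance = |a·x₀ + b·y₀ + c·z₀ - d| / √(a² + b² + c²)
  = |(-3)·10 + (-3)·5 + (-5)·5 - (-8)| / √((-3)² + (-3)² + (-5)²)
  = |-30 - 15 - 25 + 8| / √(9 + 9 + 25)
  = |-62| / √43
  = 62 / 6.557
  ≈ 9.455

9.455


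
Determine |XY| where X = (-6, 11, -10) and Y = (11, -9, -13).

d = √[(x₂-x₁)² + (y₂-y₁)² + (z₂-z₁)²]
  = √[17² + (-20)² + (-3)²]
  = √[289 + 400 + 9]
  = √698
  ≈ 26.42

26.42


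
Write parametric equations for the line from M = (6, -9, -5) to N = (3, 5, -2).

Direction vector d = N - M = (3 - 6, 5 + 9, -2 + 5) = (-3, 14, 3)
Parametric form r = M + t·d:
x = 6 - 3t, y = -9 + 14t, z = -5 + 3t

x = 6 - 3t, y = -9 + 14t, z = -5 + 3t


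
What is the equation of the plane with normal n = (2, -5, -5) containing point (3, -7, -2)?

The plane through P with normal n = (a, b, c) satisfies n·(r - P) = 0,
i.e. ax + by + cz = a·x₀ + b·y₀ + c·z₀.
d = 2·3 + (-5)·(-7) + (-5)·(-2)
  = 6 + 35 + 10
  = 51
Equation: 2x - 5y - 5z = 51

2x - 5y - 5z = 51


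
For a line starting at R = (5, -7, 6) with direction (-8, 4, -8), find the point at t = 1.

P(t) = R + t·d
  = (5 + (-8)·1, -7 + 4·1, 6 + (-8)·1)
  = (5 - 8, -7 + 4, 6 - 8)
  = (-3, -3, -2)

(-3, -3, -2)


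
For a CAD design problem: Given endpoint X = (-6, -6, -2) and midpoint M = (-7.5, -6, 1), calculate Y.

Y = 2M - X
  = (2·(-7.5) - (-6), 2·(-6) - (-6), 2·1 - (-2))
  = (-15 + 6, -12 + 6, 2 + 2)
  = (-9, -6, 4)

(-9, -6, 4)


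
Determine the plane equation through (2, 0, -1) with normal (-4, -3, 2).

The plane through P with normal n = (a, b, c) satisfies n·(r - P) = 0,
i.e. ax + by + cz = a·x₀ + b·y₀ + c·z₀.
d = (-4)·2 + (-3)·0 + 2·(-1)
  = -8 + 0 - 2
  = -10
Equation: -4x - 3y + 2z = -10

-4x - 3y + 2z = -10


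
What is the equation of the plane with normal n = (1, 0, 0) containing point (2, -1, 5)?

The plane through P with normal n = (a, b, c) satisfies n·(r - P) = 0,
i.e. ax + by + cz = a·x₀ + b·y₀ + c·z₀.
d = 1·2 + 0·(-1) + 0·5
  = 2 + 0 + 0
  = 2
Equation: x = 2

x = 2


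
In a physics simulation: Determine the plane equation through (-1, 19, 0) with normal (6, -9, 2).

The plane through P with normal n = (a, b, c) satisfies n·(r - P) = 0,
i.e. ax + by + cz = a·x₀ + b·y₀ + c·z₀.
d = 6·(-1) + (-9)·19 + 2·0
  = -6 - 171 + 0
  = -177
Equation: 6x - 9y + 2z = -177

6x - 9y + 2z = -177


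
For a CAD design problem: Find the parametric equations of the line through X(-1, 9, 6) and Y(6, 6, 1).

Direction vector d = Y - X = (6 + 1, 6 - 9, 1 - 6) = (7, -3, -5)
Parametric form r = X + t·d:
x = -1 + 7t, y = 9 - 3t, z = 6 - 5t

x = -1 + 7t, y = 9 - 3t, z = 6 - 5t


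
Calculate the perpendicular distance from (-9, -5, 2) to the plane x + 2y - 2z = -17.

distance = |a·x₀ + b·y₀ + c·z₀ - d| / √(a² + b² + c²)
  = |1·(-9) + 2·(-5) + (-2)·2 - (-17)| / √(1² + 2² + (-2)²)
  = |-9 - 10 - 4 + 17| / √(1 + 4 + 4)
  = |-6| / √9
  = 6 / 3
  ≈ 2

2


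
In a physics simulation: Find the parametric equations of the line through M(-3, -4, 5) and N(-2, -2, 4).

Direction vector d = N - M = (-2 + 3, -2 + 4, 4 - 5) = (1, 2, -1)
Parametric form r = M + t·d:
x = -3 + t, y = -4 + 2t, z = 5 - t

x = -3 + t, y = -4 + 2t, z = 5 - t


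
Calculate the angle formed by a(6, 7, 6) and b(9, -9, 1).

a·b = 6·9 + 7·(-9) + 6·1 = 54 - 63 + 6 = -3
|a| = √(6² + 7² + 6²) = √121 ≈ 11
|b| = √(9² + (-9)² + 1²) = √163 ≈ 12.77
cos θ = (a·b)/(|a||b|) = -3/(11·12.77) ≈ -0.02136
θ = arccos(-0.02136) ≈ 91.22°

91.22°


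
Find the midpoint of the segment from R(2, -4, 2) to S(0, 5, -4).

M = ((x₁+x₂)/2, (y₁+y₂)/2, (z₁+z₂)/2)
  = ((2 + 0)/2, (-4 + 5)/2, (2 - 4)/2)
  = (2/2, 1/2, -2/2)
  = (1, 0.5, -1)

(1, 0.5, -1)


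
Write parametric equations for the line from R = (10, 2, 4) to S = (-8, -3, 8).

Direction vector d = S - R = (-8 - 10, -3 - 2, 8 - 4) = (-18, -5, 4)
Parametric form r = R + t·d:
x = 10 - 18t, y = 2 - 5t, z = 4 + 4t

x = 10 - 18t, y = 2 - 5t, z = 4 + 4t


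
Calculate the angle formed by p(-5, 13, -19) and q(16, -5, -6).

p·q = (-5)·16 + 13·(-5) + (-19)·(-6) = -80 - 65 + 114 = -31
|p| = √((-5)² + 13² + (-19)²) = √555 ≈ 23.56
|q| = √(16² + (-5)² + (-6)²) = √317 ≈ 17.8
cos θ = (p·q)/(|p||q|) = -31/(23.56·17.8) ≈ -0.07391
θ = arccos(-0.07391) ≈ 94.24°

94.24°


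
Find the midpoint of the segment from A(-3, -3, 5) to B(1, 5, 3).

M = ((x₁+x₂)/2, (y₁+y₂)/2, (z₁+z₂)/2)
  = ((-3 + 1)/2, (-3 + 5)/2, (5 + 3)/2)
  = (-2/2, 2/2, 8/2)
  = (-1, 1, 4)

(-1, 1, 4)


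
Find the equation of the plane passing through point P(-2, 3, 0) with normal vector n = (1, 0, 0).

The plane through P with normal n = (a, b, c) satisfies n·(r - P) = 0,
i.e. ax + by + cz = a·x₀ + b·y₀ + c·z₀.
d = 1·(-2) + 0·3 + 0·0
  = -2 + 0 + 0
  = -2
Equation: x = -2

x = -2


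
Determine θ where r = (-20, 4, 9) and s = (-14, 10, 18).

r·s = (-20)·(-14) + 4·10 + 9·18 = 280 + 40 + 162 = 482
|r| = √((-20)² + 4² + 9²) = √497 ≈ 22.29
|s| = √((-14)² + 10² + 18²) = √620 ≈ 24.9
cos θ = (r·s)/(|r||s|) = 482/(22.29·24.9) ≈ 0.8683
θ = arccos(0.8683) ≈ 29.74°

29.74°


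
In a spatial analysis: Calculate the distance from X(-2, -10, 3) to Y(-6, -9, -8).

d = √[(x₂-x₁)² + (y₂-y₁)² + (z₂-z₁)²]
  = √[(-4)² + 1² + (-11)²]
  = √[16 + 1 + 121]
  = √138
  ≈ 11.75

11.75


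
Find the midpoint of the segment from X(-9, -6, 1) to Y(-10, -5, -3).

M = ((x₁+x₂)/2, (y₁+y₂)/2, (z₁+z₂)/2)
  = ((-9 - 10)/2, (-6 - 5)/2, (1 - 3)/2)
  = (-19/2, -11/2, -2/2)
  = (-9.5, -5.5, -1)

(-9.5, -5.5, -1)


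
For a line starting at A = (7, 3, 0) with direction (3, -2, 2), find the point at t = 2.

P(t) = A + t·d
  = (7 + 3·2, 3 + (-2)·2, 0 + 2·2)
  = (7 + 6, 3 - 4, 0 + 4)
  = (13, -1, 4)

(13, -1, 4)


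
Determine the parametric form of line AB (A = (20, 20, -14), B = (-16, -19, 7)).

Direction vector d = B - A = (-16 - 20, -19 - 20, 7 + 14) = (-36, -39, 21)
Parametric form r = A + t·d:
x = 20 - 36t, y = 20 - 39t, z = -14 + 21t

x = 20 - 36t, y = 20 - 39t, z = -14 + 21t


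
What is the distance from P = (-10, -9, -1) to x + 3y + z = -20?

distance = |a·x₀ + b·y₀ + c·z₀ - d| / √(a² + b² + c²)
  = |1·(-10) + 3·(-9) + 1·(-1) - (-20)| / √(1² + 3² + 1²)
  = |-10 - 27 - 1 + 20| / √(1 + 9 + 1)
  = |-18| / √11
  = 18 / 3.317
  ≈ 5.427

5.427


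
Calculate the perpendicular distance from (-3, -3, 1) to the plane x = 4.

distance = |a·x₀ + b·y₀ + c·z₀ - d| / √(a² + b² + c²)
  = |1·(-3) + 0·(-3) + 0·1 - 4| / √(1² + 0² + 0²)
  = |-3 + 0 + 0 - 4| / √(1 + 0 + 0)
  = |-7| / √1
  = 7 / 1
  ≈ 7

7


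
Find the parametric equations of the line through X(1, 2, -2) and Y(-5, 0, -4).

Direction vector d = Y - X = (-5 - 1, 0 - 2, -4 + 2) = (-6, -2, -2)
Parametric form r = X + t·d:
x = 1 - 6t, y = 2 - 2t, z = -2 - 2t

x = 1 - 6t, y = 2 - 2t, z = -2 - 2t


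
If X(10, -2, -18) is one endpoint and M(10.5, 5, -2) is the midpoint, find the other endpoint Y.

Y = 2M - X
  = (2·10.5 - 10, 2·5 - (-2), 2·(-2) - (-18))
  = (21 - 10, 10 + 2, -4 + 18)
  = (11, 12, 14)

(11, 12, 14)


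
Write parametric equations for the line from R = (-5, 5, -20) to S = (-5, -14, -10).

Direction vector d = S - R = (-5 + 5, -14 - 5, -10 + 20) = (0, -19, 10)
Parametric form r = R + t·d:
x = -5, y = 5 - 19t, z = -20 + 10t

x = -5, y = 5 - 19t, z = -20 + 10t


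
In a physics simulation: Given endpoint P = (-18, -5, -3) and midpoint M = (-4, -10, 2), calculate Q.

Q = 2M - P
  = (2·(-4) - (-18), 2·(-10) - (-5), 2·2 - (-3))
  = (-8 + 18, -20 + 5, 4 + 3)
  = (10, -15, 7)

(10, -15, 7)


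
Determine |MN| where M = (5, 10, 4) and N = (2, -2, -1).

d = √[(x₂-x₁)² + (y₂-y₁)² + (z₂-z₁)²]
  = √[(-3)² + (-12)² + (-5)²]
  = √[9 + 144 + 25]
  = √178
  ≈ 13.34

13.34


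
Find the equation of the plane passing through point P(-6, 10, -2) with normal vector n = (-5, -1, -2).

The plane through P with normal n = (a, b, c) satisfies n·(r - P) = 0,
i.e. ax + by + cz = a·x₀ + b·y₀ + c·z₀.
d = (-5)·(-6) + (-1)·10 + (-2)·(-2)
  = 30 - 10 + 4
  = 24
Equation: -5x - y - 2z = 24

-5x - y - 2z = 24


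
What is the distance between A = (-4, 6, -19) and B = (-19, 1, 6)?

d = √[(x₂-x₁)² + (y₂-y₁)² + (z₂-z₁)²]
  = √[(-15)² + (-5)² + 25²]
  = √[225 + 25 + 625]
  = √875
  ≈ 29.58

29.58


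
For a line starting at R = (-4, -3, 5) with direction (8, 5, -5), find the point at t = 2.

P(t) = R + t·d
  = (-4 + 8·2, -3 + 5·2, 5 + (-5)·2)
  = (-4 + 16, -3 + 10, 5 - 10)
  = (12, 7, -5)

(12, 7, -5)


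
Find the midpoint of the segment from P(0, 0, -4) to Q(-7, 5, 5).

M = ((x₁+x₂)/2, (y₁+y₂)/2, (z₁+z₂)/2)
  = ((0 - 7)/2, (0 + 5)/2, (-4 + 5)/2)
  = (-7/2, 5/2, 1/2)
  = (-3.5, 2.5, 0.5)

(-3.5, 2.5, 0.5)


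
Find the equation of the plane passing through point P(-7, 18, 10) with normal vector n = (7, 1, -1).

The plane through P with normal n = (a, b, c) satisfies n·(r - P) = 0,
i.e. ax + by + cz = a·x₀ + b·y₀ + c·z₀.
d = 7·(-7) + 1·18 + (-1)·10
  = -49 + 18 - 10
  = -41
Equation: 7x + y - z = -41

7x + y - z = -41


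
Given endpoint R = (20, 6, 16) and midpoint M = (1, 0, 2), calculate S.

S = 2M - R
  = (2·1 - 20, 2·0 - 6, 2·2 - 16)
  = (2 - 20, 0 - 6, 4 - 16)
  = (-18, -6, -12)

(-18, -6, -12)


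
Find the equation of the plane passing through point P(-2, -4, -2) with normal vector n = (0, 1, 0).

The plane through P with normal n = (a, b, c) satisfies n·(r - P) = 0,
i.e. ax + by + cz = a·x₀ + b·y₀ + c·z₀.
d = 0·(-2) + 1·(-4) + 0·(-2)
  = 0 - 4 + 0
  = -4
Equation: y = -4

y = -4


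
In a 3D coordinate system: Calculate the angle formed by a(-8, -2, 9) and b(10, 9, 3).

a·b = (-8)·10 + (-2)·9 + 9·3 = -80 - 18 + 27 = -71
|a| = √((-8)² + (-2)² + 9²) = √149 ≈ 12.21
|b| = √(10² + 9² + 3²) = √190 ≈ 13.78
cos θ = (a·b)/(|a||b|) = -71/(12.21·13.78) ≈ -0.422
θ = arccos(-0.422) ≈ 115°

115°


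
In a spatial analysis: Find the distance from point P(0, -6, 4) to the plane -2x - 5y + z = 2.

distance = |a·x₀ + b·y₀ + c·z₀ - d| / √(a² + b² + c²)
  = |(-2)·0 + (-5)·(-6) + 1·4 - 2| / √((-2)² + (-5)² + 1²)
  = |0 + 30 + 4 - 2| / √(4 + 25 + 1)
  = |32| / √30
  = 32 / 5.477
  ≈ 5.842

5.842


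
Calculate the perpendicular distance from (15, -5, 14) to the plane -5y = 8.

distance = |a·x₀ + b·y₀ + c·z₀ - d| / √(a² + b² + c²)
  = |0·15 + (-5)·(-5) + 0·14 - 8| / √(0² + (-5)² + 0²)
  = |0 + 25 + 0 - 8| / √(0 + 25 + 0)
  = |17| / √25
  = 17 / 5
  ≈ 3.4

3.4


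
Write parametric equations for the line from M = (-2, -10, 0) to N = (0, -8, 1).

Direction vector d = N - M = (0 + 2, -8 + 10, 1 + 0) = (2, 2, 1)
Parametric form r = M + t·d:
x = -2 + 2t, y = -10 + 2t, z = 0 + t

x = -2 + 2t, y = -10 + 2t, z = 0 + t


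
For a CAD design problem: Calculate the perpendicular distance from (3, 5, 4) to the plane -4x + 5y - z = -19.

distance = |a·x₀ + b·y₀ + c·z₀ - d| / √(a² + b² + c²)
  = |(-4)·3 + 5·5 + (-1)·4 - (-19)| / √((-4)² + 5² + (-1)²)
  = |-12 + 25 - 4 + 19| / √(16 + 25 + 1)
  = |28| / √42
  = 28 / 6.481
  ≈ 4.32

4.32


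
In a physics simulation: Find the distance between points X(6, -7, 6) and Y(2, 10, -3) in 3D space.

d = √[(x₂-x₁)² + (y₂-y₁)² + (z₂-z₁)²]
  = √[(-4)² + 17² + (-9)²]
  = √[16 + 289 + 81]
  = √386
  ≈ 19.65

19.65


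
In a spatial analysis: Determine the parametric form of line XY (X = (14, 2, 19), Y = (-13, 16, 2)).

Direction vector d = Y - X = (-13 - 14, 16 - 2, 2 - 19) = (-27, 14, -17)
Parametric form r = X + t·d:
x = 14 - 27t, y = 2 + 14t, z = 19 - 17t

x = 14 - 27t, y = 2 + 14t, z = 19 - 17t


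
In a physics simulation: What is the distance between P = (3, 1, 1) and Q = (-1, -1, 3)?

d = √[(x₂-x₁)² + (y₂-y₁)² + (z₂-z₁)²]
  = √[(-4)² + (-2)² + 2²]
  = √[16 + 4 + 4]
  = √24
  ≈ 4.899

4.899


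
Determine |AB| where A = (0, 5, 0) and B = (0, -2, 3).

d = √[(x₂-x₁)² + (y₂-y₁)² + (z₂-z₁)²]
  = √[0² + (-7)² + 3²]
  = √[0 + 49 + 9]
  = √58
  ≈ 7.616

7.616


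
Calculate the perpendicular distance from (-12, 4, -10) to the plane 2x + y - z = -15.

distance = |a·x₀ + b·y₀ + c·z₀ - d| / √(a² + b² + c²)
  = |2·(-12) + 1·4 + (-1)·(-10) - (-15)| / √(2² + 1² + (-1)²)
  = |-24 + 4 + 10 + 15| / √(4 + 1 + 1)
  = |5| / √6
  = 5 / 2.449
  ≈ 2.041

2.041


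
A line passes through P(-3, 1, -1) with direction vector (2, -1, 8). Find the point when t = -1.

P(t) = P + t·d
  = (-3 + 2·(-1), 1 + (-1)·(-1), -1 + 8·(-1))
  = (-3 - 2, 1 + 1, -1 - 8)
  = (-5, 2, -9)

(-5, 2, -9)


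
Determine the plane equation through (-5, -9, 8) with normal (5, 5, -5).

The plane through P with normal n = (a, b, c) satisfies n·(r - P) = 0,
i.e. ax + by + cz = a·x₀ + b·y₀ + c·z₀.
d = 5·(-5) + 5·(-9) + (-5)·8
  = -25 - 45 - 40
  = -110
Equation: 5x + 5y - 5z = -110

5x + 5y - 5z = -110


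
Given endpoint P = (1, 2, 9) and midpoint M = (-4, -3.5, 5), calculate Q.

Q = 2M - P
  = (2·(-4) - 1, 2·(-3.5) - 2, 2·5 - 9)
  = (-8 - 1, -7 - 2, 10 - 9)
  = (-9, -9, 1)

(-9, -9, 1)


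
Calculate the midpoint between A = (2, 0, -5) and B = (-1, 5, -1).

M = ((x₁+x₂)/2, (y₁+y₂)/2, (z₁+z₂)/2)
  = ((2 - 1)/2, (0 + 5)/2, (-5 - 1)/2)
  = (1/2, 5/2, -6/2)
  = (0.5, 2.5, -3)

(0.5, 2.5, -3)


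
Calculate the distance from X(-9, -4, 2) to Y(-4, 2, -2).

d = √[(x₂-x₁)² + (y₂-y₁)² + (z₂-z₁)²]
  = √[5² + 6² + (-4)²]
  = √[25 + 36 + 16]
  = √77
  ≈ 8.775

8.775


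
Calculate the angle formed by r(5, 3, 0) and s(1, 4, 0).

r·s = 5·1 + 3·4 + 0·0 = 5 + 12 + 0 = 17
|r| = √(5² + 3² + 0²) = √34 ≈ 5.831
|s| = √(1² + 4² + 0²) = √17 ≈ 4.123
cos θ = (r·s)/(|r||s|) = 17/(5.831·4.123) ≈ 0.7071
θ = arccos(0.7071) ≈ 45°

45°


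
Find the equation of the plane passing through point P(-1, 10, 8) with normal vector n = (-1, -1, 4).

The plane through P with normal n = (a, b, c) satisfies n·(r - P) = 0,
i.e. ax + by + cz = a·x₀ + b·y₀ + c·z₀.
d = (-1)·(-1) + (-1)·10 + 4·8
  = 1 - 10 + 32
  = 23
Equation: -x - y + 4z = 23

-x - y + 4z = 23


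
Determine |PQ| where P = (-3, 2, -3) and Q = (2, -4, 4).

d = √[(x₂-x₁)² + (y₂-y₁)² + (z₂-z₁)²]
  = √[5² + (-6)² + 7²]
  = √[25 + 36 + 49]
  = √110
  ≈ 10.49

10.49


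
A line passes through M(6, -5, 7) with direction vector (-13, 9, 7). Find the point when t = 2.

P(t) = M + t·d
  = (6 + (-13)·2, -5 + 9·2, 7 + 7·2)
  = (6 - 26, -5 + 18, 7 + 14)
  = (-20, 13, 21)

(-20, 13, 21)


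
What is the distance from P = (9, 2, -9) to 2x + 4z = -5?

distance = |a·x₀ + b·y₀ + c·z₀ - d| / √(a² + b² + c²)
  = |2·9 + 0·2 + 4·(-9) - (-5)| / √(2² + 0² + 4²)
  = |18 + 0 - 36 + 5| / √(4 + 0 + 16)
  = |-13| / √20
  = 13 / 4.472
  ≈ 2.907

2.907


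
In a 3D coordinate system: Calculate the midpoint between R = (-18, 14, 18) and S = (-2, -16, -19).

M = ((x₁+x₂)/2, (y₁+y₂)/2, (z₁+z₂)/2)
  = ((-18 - 2)/2, (14 - 16)/2, (18 - 19)/2)
  = (-20/2, -2/2, -1/2)
  = (-10, -1, -0.5)

(-10, -1, -0.5)


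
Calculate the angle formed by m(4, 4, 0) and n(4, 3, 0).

m·n = 4·4 + 4·3 + 0·0 = 16 + 12 + 0 = 28
|m| = √(4² + 4² + 0²) = √32 ≈ 5.657
|n| = √(4² + 3² + 0²) = √25 ≈ 5
cos θ = (m·n)/(|m||n|) = 28/(5.657·5) ≈ 0.9899
θ = arccos(0.9899) ≈ 8.13°

8.13°


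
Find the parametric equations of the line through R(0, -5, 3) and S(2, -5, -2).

Direction vector d = S - R = (2 + 0, -5 + 5, -2 - 3) = (2, 0, -5)
Parametric form r = R + t·d:
x = 0 + 2t, y = -5, z = 3 - 5t

x = 0 + 2t, y = -5, z = 3 - 5t


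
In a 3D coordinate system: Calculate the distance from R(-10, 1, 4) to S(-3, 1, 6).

d = √[(x₂-x₁)² + (y₂-y₁)² + (z₂-z₁)²]
  = √[7² + 0² + 2²]
  = √[49 + 0 + 4]
  = √53
  ≈ 7.28

7.28


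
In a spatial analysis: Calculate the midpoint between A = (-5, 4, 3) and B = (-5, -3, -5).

M = ((x₁+x₂)/2, (y₁+y₂)/2, (z₁+z₂)/2)
  = ((-5 - 5)/2, (4 - 3)/2, (3 - 5)/2)
  = (-10/2, 1/2, -2/2)
  = (-5, 0.5, -1)

(-5, 0.5, -1)


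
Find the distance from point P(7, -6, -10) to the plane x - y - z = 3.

distance = |a·x₀ + b·y₀ + c·z₀ - d| / √(a² + b² + c²)
  = |1·7 + (-1)·(-6) + (-1)·(-10) - 3| / √(1² + (-1)² + (-1)²)
  = |7 + 6 + 10 - 3| / √(1 + 1 + 1)
  = |20| / √3
  = 20 / 1.732
  ≈ 11.55

11.55


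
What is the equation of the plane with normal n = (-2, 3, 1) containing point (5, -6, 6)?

The plane through P with normal n = (a, b, c) satisfies n·(r - P) = 0,
i.e. ax + by + cz = a·x₀ + b·y₀ + c·z₀.
d = (-2)·5 + 3·(-6) + 1·6
  = -10 - 18 + 6
  = -22
Equation: -2x + 3y + z = -22

-2x + 3y + z = -22


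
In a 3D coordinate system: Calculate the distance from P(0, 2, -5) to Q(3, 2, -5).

d = √[(x₂-x₁)² + (y₂-y₁)² + (z₂-z₁)²]
  = √[3² + 0² + 0²]
  = √[9 + 0 + 0]
  = √9
  ≈ 3

3


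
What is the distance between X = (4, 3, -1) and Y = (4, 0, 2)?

d = √[(x₂-x₁)² + (y₂-y₁)² + (z₂-z₁)²]
  = √[0² + (-3)² + 3²]
  = √[0 + 9 + 9]
  = √18
  ≈ 4.243

4.243


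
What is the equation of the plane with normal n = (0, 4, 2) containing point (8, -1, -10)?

The plane through P with normal n = (a, b, c) satisfies n·(r - P) = 0,
i.e. ax + by + cz = a·x₀ + b·y₀ + c·z₀.
d = 0·8 + 4·(-1) + 2·(-10)
  = 0 - 4 - 20
  = -24
Equation: 4y + 2z = -24

4y + 2z = -24


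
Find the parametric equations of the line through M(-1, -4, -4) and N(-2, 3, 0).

Direction vector d = N - M = (-2 + 1, 3 + 4, 0 + 4) = (-1, 7, 4)
Parametric form r = M + t·d:
x = -1 - t, y = -4 + 7t, z = -4 + 4t

x = -1 - t, y = -4 + 7t, z = -4 + 4t


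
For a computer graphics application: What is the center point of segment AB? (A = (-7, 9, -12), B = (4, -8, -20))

M = ((x₁+x₂)/2, (y₁+y₂)/2, (z₁+z₂)/2)
  = ((-7 + 4)/2, (9 - 8)/2, (-12 - 20)/2)
  = (-3/2, 1/2, -32/2)
  = (-1.5, 0.5, -16)

(-1.5, 0.5, -16)


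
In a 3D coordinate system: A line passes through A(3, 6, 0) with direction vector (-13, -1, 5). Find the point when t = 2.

P(t) = A + t·d
  = (3 + (-13)·2, 6 + (-1)·2, 0 + 5·2)
  = (3 - 26, 6 - 2, 0 + 10)
  = (-23, 4, 10)

(-23, 4, 10)


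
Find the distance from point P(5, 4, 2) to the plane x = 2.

distance = |a·x₀ + b·y₀ + c·z₀ - d| / √(a² + b² + c²)
  = |1·5 + 0·4 + 0·2 - 2| / √(1² + 0² + 0²)
  = |5 + 0 + 0 - 2| / √(1 + 0 + 0)
  = |3| / √1
  = 3 / 1
  ≈ 3

3


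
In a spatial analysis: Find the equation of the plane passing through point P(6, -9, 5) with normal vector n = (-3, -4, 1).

The plane through P with normal n = (a, b, c) satisfies n·(r - P) = 0,
i.e. ax + by + cz = a·x₀ + b·y₀ + c·z₀.
d = (-3)·6 + (-4)·(-9) + 1·5
  = -18 + 36 + 5
  = 23
Equation: -3x - 4y + z = 23

-3x - 4y + z = 23


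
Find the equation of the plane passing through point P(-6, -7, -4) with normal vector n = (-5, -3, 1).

The plane through P with normal n = (a, b, c) satisfies n·(r - P) = 0,
i.e. ax + by + cz = a·x₀ + b·y₀ + c·z₀.
d = (-5)·(-6) + (-3)·(-7) + 1·(-4)
  = 30 + 21 - 4
  = 47
Equation: -5x - 3y + z = 47

-5x - 3y + z = 47


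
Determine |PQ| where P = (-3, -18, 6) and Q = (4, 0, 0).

d = √[(x₂-x₁)² + (y₂-y₁)² + (z₂-z₁)²]
  = √[7² + 18² + (-6)²]
  = √[49 + 324 + 36]
  = √409
  ≈ 20.22

20.22


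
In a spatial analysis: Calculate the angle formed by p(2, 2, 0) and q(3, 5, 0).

p·q = 2·3 + 2·5 + 0·0 = 6 + 10 + 0 = 16
|p| = √(2² + 2² + 0²) = √8 ≈ 2.828
|q| = √(3² + 5² + 0²) = √34 ≈ 5.831
cos θ = (p·q)/(|p||q|) = 16/(2.828·5.831) ≈ 0.9701
θ = arccos(0.9701) ≈ 14.04°

14.04°


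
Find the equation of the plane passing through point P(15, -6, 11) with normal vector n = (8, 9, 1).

The plane through P with normal n = (a, b, c) satisfies n·(r - P) = 0,
i.e. ax + by + cz = a·x₀ + b·y₀ + c·z₀.
d = 8·15 + 9·(-6) + 1·11
  = 120 - 54 + 11
  = 77
Equation: 8x + 9y + z = 77

8x + 9y + z = 77


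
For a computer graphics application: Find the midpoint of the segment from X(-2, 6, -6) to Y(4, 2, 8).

M = ((x₁+x₂)/2, (y₁+y₂)/2, (z₁+z₂)/2)
  = ((-2 + 4)/2, (6 + 2)/2, (-6 + 8)/2)
  = (2/2, 8/2, 2/2)
  = (1, 4, 1)

(1, 4, 1)


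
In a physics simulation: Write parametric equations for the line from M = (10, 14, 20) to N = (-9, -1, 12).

Direction vector d = N - M = (-9 - 10, -1 - 14, 12 - 20) = (-19, -15, -8)
Parametric form r = M + t·d:
x = 10 - 19t, y = 14 - 15t, z = 20 - 8t

x = 10 - 19t, y = 14 - 15t, z = 20 - 8t


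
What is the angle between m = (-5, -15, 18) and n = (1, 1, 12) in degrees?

m·n = (-5)·1 + (-15)·1 + 18·12 = -5 - 15 + 216 = 196
|m| = √((-5)² + (-15)² + 18²) = √574 ≈ 23.96
|n| = √(1² + 1² + 12²) = √146 ≈ 12.08
cos θ = (m·n)/(|m||n|) = 196/(23.96·12.08) ≈ 0.6771
θ = arccos(0.6771) ≈ 47.39°

47.39°


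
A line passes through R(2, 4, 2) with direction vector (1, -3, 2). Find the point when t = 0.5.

P(t) = R + t·d
  = (2 + 1·0.5, 4 + (-3)·0.5, 2 + 2·0.5)
  = (2 + 0.5, 4 - 1.5, 2 + 1)
  = (2.5, 2.5, 3)

(2.5, 2.5, 3)


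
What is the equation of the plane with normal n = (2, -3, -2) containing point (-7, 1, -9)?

The plane through P with normal n = (a, b, c) satisfies n·(r - P) = 0,
i.e. ax + by + cz = a·x₀ + b·y₀ + c·z₀.
d = 2·(-7) + (-3)·1 + (-2)·(-9)
  = -14 - 3 + 18
  = 1
Equation: 2x - 3y - 2z = 1

2x - 3y - 2z = 1


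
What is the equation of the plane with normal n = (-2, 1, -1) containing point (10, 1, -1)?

The plane through P with normal n = (a, b, c) satisfies n·(r - P) = 0,
i.e. ax + by + cz = a·x₀ + b·y₀ + c·z₀.
d = (-2)·10 + 1·1 + (-1)·(-1)
  = -20 + 1 + 1
  = -18
Equation: -2x + y - z = -18

-2x + y - z = -18


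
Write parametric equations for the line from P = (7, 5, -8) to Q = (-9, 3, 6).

Direction vector d = Q - P = (-9 - 7, 3 - 5, 6 + 8) = (-16, -2, 14)
Parametric form r = P + t·d:
x = 7 - 16t, y = 5 - 2t, z = -8 + 14t

x = 7 - 16t, y = 5 - 2t, z = -8 + 14t


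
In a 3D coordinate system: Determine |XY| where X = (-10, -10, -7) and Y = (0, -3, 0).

d = √[(x₂-x₁)² + (y₂-y₁)² + (z₂-z₁)²]
  = √[10² + 7² + 7²]
  = √[100 + 49 + 49]
  = √198
  ≈ 14.07

14.07


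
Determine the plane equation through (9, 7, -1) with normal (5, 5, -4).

The plane through P with normal n = (a, b, c) satisfies n·(r - P) = 0,
i.e. ax + by + cz = a·x₀ + b·y₀ + c·z₀.
d = 5·9 + 5·7 + (-4)·(-1)
  = 45 + 35 + 4
  = 84
Equation: 5x + 5y - 4z = 84

5x + 5y - 4z = 84


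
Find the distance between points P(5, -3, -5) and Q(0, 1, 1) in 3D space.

d = √[(x₂-x₁)² + (y₂-y₁)² + (z₂-z₁)²]
  = √[(-5)² + 4² + 6²]
  = √[25 + 16 + 36]
  = √77
  ≈ 8.775

8.775


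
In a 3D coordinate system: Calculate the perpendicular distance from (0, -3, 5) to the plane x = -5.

distance = |a·x₀ + b·y₀ + c·z₀ - d| / √(a² + b² + c²)
  = |1·0 + 0·(-3) + 0·5 - (-5)| / √(1² + 0² + 0²)
  = |0 + 0 + 0 + 5| / √(1 + 0 + 0)
  = |5| / √1
  = 5 / 1
  ≈ 5

5


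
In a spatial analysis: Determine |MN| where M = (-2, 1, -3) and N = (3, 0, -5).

d = √[(x₂-x₁)² + (y₂-y₁)² + (z₂-z₁)²]
  = √[5² + (-1)² + (-2)²]
  = √[25 + 1 + 4]
  = √30
  ≈ 5.477

5.477


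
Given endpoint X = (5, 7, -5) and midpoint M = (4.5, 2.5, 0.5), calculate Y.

Y = 2M - X
  = (2·4.5 - 5, 2·2.5 - 7, 2·0.5 - (-5))
  = (9 - 5, 5 - 7, 1 + 5)
  = (4, -2, 6)

(4, -2, 6)


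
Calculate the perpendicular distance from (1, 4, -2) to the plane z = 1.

distance = |a·x₀ + b·y₀ + c·z₀ - d| / √(a² + b² + c²)
  = |0·1 + 0·4 + 1·(-2) - 1| / √(0² + 0² + 1²)
  = |0 + 0 - 2 - 1| / √(0 + 0 + 1)
  = |-3| / √1
  = 3 / 1
  ≈ 3

3


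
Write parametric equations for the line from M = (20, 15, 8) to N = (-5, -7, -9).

Direction vector d = N - M = (-5 - 20, -7 - 15, -9 - 8) = (-25, -22, -17)
Parametric form r = M + t·d:
x = 20 - 25t, y = 15 - 22t, z = 8 - 17t

x = 20 - 25t, y = 15 - 22t, z = 8 - 17t


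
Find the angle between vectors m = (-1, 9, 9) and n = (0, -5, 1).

m·n = (-1)·0 + 9·(-5) + 9·1 = 0 - 45 + 9 = -36
|m| = √((-1)² + 9² + 9²) = √163 ≈ 12.77
|n| = √(0² + (-5)² + 1²) = √26 ≈ 5.099
cos θ = (m·n)/(|m||n|) = -36/(12.77·5.099) ≈ -0.553
θ = arccos(-0.553) ≈ 123.6°

123.6°


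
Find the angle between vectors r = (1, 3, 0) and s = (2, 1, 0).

r·s = 1·2 + 3·1 + 0·0 = 2 + 3 + 0 = 5
|r| = √(1² + 3² + 0²) = √10 ≈ 3.162
|s| = √(2² + 1² + 0²) = √5 ≈ 2.236
cos θ = (r·s)/(|r||s|) = 5/(3.162·2.236) ≈ 0.7071
θ = arccos(0.7071) ≈ 45°

45°


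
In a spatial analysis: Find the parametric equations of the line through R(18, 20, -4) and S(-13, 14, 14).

Direction vector d = S - R = (-13 - 18, 14 - 20, 14 + 4) = (-31, -6, 18)
Parametric form r = R + t·d:
x = 18 - 31t, y = 20 - 6t, z = -4 + 18t

x = 18 - 31t, y = 20 - 6t, z = -4 + 18t


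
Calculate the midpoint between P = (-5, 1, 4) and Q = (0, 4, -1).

M = ((x₁+x₂)/2, (y₁+y₂)/2, (z₁+z₂)/2)
  = ((-5 + 0)/2, (1 + 4)/2, (4 - 1)/2)
  = (-5/2, 5/2, 3/2)
  = (-2.5, 2.5, 1.5)

(-2.5, 2.5, 1.5)


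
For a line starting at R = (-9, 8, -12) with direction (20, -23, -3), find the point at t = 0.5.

P(t) = R + t·d
  = (-9 + 20·0.5, 8 + (-23)·0.5, -12 + (-3)·0.5)
  = (-9 + 10, 8 - 11.5, -12 - 1.5)
  = (1, -3.5, -13.5)

(1, -3.5, -13.5)


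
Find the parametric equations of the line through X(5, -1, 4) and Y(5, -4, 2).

Direction vector d = Y - X = (5 - 5, -4 + 1, 2 - 4) = (0, -3, -2)
Parametric form r = X + t·d:
x = 5, y = -1 - 3t, z = 4 - 2t

x = 5, y = -1 - 3t, z = 4 - 2t


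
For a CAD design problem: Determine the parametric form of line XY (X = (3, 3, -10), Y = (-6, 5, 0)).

Direction vector d = Y - X = (-6 - 3, 5 - 3, 0 + 10) = (-9, 2, 10)
Parametric form r = X + t·d:
x = 3 - 9t, y = 3 + 2t, z = -10 + 10t

x = 3 - 9t, y = 3 + 2t, z = -10 + 10t


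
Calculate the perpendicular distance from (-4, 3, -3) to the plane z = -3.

distance = |a·x₀ + b·y₀ + c·z₀ - d| / √(a² + b² + c²)
  = |0·(-4) + 0·3 + 1·(-3) - (-3)| / √(0² + 0² + 1²)
  = |0 + 0 - 3 + 3| / √(0 + 0 + 1)
  = |0| / √1
  = 0 / 1
  ≈ 0

0


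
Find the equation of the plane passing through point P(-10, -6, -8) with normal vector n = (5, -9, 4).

The plane through P with normal n = (a, b, c) satisfies n·(r - P) = 0,
i.e. ax + by + cz = a·x₀ + b·y₀ + c·z₀.
d = 5·(-10) + (-9)·(-6) + 4·(-8)
  = -50 + 54 - 32
  = -28
Equation: 5x - 9y + 4z = -28

5x - 9y + 4z = -28


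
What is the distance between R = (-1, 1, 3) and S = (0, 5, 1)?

d = √[(x₂-x₁)² + (y₂-y₁)² + (z₂-z₁)²]
  = √[1² + 4² + (-2)²]
  = √[1 + 16 + 4]
  = √21
  ≈ 4.583

4.583


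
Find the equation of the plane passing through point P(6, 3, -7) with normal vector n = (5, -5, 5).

The plane through P with normal n = (a, b, c) satisfies n·(r - P) = 0,
i.e. ax + by + cz = a·x₀ + b·y₀ + c·z₀.
d = 5·6 + (-5)·3 + 5·(-7)
  = 30 - 15 - 35
  = -20
Equation: 5x - 5y + 5z = -20

5x - 5y + 5z = -20


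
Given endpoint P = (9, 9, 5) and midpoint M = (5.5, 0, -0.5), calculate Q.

Q = 2M - P
  = (2·5.5 - 9, 2·0 - 9, 2·(-0.5) - 5)
  = (11 - 9, 0 - 9, -1 - 5)
  = (2, -9, -6)

(2, -9, -6)


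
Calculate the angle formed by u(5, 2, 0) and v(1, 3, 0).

u·v = 5·1 + 2·3 + 0·0 = 5 + 6 + 0 = 11
|u| = √(5² + 2² + 0²) = √29 ≈ 5.385
|v| = √(1² + 3² + 0²) = √10 ≈ 3.162
cos θ = (u·v)/(|u||v|) = 11/(5.385·3.162) ≈ 0.6459
θ = arccos(0.6459) ≈ 49.76°

49.76°


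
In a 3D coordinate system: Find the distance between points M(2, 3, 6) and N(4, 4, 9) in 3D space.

d = √[(x₂-x₁)² + (y₂-y₁)² + (z₂-z₁)²]
  = √[2² + 1² + 3²]
  = √[4 + 1 + 9]
  = √14
  ≈ 3.742

3.742


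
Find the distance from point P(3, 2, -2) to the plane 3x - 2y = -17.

distance = |a·x₀ + b·y₀ + c·z₀ - d| / √(a² + b² + c²)
  = |3·3 + (-2)·2 + 0·(-2) - (-17)| / √(3² + (-2)² + 0²)
  = |9 - 4 + 0 + 17| / √(9 + 4 + 0)
  = |22| / √13
  = 22 / 3.606
  ≈ 6.102

6.102


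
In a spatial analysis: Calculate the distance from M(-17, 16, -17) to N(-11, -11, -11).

d = √[(x₂-x₁)² + (y₂-y₁)² + (z₂-z₁)²]
  = √[6² + (-27)² + 6²]
  = √[36 + 729 + 36]
  = √801
  ≈ 28.3

28.3


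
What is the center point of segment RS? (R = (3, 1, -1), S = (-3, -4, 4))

M = ((x₁+x₂)/2, (y₁+y₂)/2, (z₁+z₂)/2)
  = ((3 - 3)/2, (1 - 4)/2, (-1 + 4)/2)
  = (0/2, -3/2, 3/2)
  = (0, -1.5, 1.5)

(0, -1.5, 1.5)


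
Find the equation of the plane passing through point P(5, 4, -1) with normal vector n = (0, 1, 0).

The plane through P with normal n = (a, b, c) satisfies n·(r - P) = 0,
i.e. ax + by + cz = a·x₀ + b·y₀ + c·z₀.
d = 0·5 + 1·4 + 0·(-1)
  = 0 + 4 + 0
  = 4
Equation: y = 4

y = 4


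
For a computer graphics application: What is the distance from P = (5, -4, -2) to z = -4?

distance = |a·x₀ + b·y₀ + c·z₀ - d| / √(a² + b² + c²)
  = |0·5 + 0·(-4) + 1·(-2) - (-4)| / √(0² + 0² + 1²)
  = |0 + 0 - 2 + 4| / √(0 + 0 + 1)
  = |2| / √1
  = 2 / 1
  ≈ 2

2
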